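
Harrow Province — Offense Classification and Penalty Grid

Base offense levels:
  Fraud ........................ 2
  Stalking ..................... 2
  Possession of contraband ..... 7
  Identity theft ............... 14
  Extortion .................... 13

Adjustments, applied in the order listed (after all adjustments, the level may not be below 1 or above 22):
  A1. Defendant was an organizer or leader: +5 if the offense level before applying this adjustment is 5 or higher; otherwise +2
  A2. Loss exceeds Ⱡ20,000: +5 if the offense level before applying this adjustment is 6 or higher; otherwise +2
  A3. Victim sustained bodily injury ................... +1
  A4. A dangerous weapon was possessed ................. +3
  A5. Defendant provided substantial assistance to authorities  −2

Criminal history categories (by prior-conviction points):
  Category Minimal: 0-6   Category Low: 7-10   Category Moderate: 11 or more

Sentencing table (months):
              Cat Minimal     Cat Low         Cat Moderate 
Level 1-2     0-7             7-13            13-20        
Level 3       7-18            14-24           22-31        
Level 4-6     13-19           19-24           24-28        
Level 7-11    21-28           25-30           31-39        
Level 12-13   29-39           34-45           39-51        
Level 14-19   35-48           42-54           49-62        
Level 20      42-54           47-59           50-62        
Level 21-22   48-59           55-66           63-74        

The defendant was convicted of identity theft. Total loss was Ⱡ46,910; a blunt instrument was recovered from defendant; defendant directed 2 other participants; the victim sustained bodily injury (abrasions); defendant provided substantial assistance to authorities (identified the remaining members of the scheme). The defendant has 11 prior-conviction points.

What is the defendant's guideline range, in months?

Base offense level for identity theft: 14.
A1 applies (level before this adjustment is 14 ≥ 5, so +5): 14 + 5 = 19.
A2 applies (level before this adjustment is 19 ≥ 6, so +5): 19 + 5 = 24.
A3 applies: 24 + 1 = 25.
A4 applies: 25 + 3 = 28.
A5 applies: 28 − 2 = 26.
Level 26 exceeds the maximum of 22; capped at 22.
Final offense level: 22.
Criminal history: 11 prior points → Category Moderate (11+).
Level 22 falls in the 21-22 band.
Grid: Level 21-22 × Category Moderate = 63-74 months.

63-74 months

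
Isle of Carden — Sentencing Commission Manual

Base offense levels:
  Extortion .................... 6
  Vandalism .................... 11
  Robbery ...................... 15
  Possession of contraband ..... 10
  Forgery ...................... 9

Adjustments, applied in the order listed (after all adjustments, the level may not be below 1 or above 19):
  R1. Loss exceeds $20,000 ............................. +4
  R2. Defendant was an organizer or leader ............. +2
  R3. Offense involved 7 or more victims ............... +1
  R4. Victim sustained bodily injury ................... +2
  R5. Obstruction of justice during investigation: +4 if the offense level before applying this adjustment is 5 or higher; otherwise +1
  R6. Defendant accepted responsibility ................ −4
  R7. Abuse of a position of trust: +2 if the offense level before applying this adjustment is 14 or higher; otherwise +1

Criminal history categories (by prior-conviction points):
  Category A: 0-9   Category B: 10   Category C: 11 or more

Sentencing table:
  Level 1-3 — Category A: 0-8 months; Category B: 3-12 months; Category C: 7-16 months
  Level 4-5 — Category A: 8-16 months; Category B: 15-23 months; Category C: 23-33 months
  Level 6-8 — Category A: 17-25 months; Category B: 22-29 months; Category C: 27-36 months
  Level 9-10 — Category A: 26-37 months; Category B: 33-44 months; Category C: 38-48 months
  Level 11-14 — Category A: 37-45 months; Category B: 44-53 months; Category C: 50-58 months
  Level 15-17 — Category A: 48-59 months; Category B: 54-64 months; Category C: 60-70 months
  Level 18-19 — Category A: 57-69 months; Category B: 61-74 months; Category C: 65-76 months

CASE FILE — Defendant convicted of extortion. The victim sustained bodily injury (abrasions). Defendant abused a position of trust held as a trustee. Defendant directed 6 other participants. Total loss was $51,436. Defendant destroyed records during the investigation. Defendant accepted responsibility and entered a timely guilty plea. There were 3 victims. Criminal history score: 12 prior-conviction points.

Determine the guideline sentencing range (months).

60-70 months

Base offense level for extortion: 6.
R1 applies: 6 + 4 = 10.
R2 applies: 10 + 2 = 12.
R3 does not apply.
R4 applies: 12 + 2 = 14.
R5 applies (level before this adjustment is 14 ≥ 5, so +4): 14 + 4 = 18.
R6 applies: 18 − 4 = 14.
R7 applies (level before this adjustment is 14 ≥ 14, so +2): 14 + 2 = 16.
Final offense level: 16.
Criminal history: 12 prior points → Category C (11+).
Level 16 falls in the 15-17 band.
Grid: Level 15-17 × Category C = 60-70 months.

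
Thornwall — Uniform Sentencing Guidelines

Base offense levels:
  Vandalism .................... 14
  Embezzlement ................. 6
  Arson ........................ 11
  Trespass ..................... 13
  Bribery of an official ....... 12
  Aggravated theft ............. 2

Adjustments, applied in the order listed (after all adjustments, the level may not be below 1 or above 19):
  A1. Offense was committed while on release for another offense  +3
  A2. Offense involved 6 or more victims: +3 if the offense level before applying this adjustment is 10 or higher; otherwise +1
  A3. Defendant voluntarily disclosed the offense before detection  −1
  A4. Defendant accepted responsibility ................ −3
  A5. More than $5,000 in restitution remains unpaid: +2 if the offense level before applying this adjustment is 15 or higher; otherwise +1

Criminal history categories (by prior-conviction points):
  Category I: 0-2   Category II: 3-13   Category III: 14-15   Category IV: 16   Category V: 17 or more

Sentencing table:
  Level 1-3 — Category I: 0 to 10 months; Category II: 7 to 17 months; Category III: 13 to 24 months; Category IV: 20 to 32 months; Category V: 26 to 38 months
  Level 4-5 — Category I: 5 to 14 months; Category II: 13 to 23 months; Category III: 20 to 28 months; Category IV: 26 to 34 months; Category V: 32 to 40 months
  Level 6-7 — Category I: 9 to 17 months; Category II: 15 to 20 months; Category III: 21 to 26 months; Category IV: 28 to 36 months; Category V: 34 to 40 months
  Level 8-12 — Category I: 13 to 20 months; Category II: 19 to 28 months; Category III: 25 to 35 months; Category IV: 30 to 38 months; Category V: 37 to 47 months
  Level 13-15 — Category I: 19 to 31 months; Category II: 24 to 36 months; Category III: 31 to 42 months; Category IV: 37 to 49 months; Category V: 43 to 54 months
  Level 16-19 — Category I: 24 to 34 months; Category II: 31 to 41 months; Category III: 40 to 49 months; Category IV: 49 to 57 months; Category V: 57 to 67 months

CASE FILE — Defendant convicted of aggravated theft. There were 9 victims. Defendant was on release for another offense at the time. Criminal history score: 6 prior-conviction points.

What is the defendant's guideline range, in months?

15-20 months

Base offense level for aggravated theft: 2.
A1 applies: 2 + 3 = 5.
A2 applies (level before this adjustment is 5 < 10, so +1): 5 + 1 = 6.
A3 does not apply.
A4 does not apply.
A5 does not apply.
Final offense level: 6.
Criminal history: 6 prior points → Category II (3-13).
Level 6 falls in the 6-7 band.
Grid: Level 6-7 × Category II = 15-20 months.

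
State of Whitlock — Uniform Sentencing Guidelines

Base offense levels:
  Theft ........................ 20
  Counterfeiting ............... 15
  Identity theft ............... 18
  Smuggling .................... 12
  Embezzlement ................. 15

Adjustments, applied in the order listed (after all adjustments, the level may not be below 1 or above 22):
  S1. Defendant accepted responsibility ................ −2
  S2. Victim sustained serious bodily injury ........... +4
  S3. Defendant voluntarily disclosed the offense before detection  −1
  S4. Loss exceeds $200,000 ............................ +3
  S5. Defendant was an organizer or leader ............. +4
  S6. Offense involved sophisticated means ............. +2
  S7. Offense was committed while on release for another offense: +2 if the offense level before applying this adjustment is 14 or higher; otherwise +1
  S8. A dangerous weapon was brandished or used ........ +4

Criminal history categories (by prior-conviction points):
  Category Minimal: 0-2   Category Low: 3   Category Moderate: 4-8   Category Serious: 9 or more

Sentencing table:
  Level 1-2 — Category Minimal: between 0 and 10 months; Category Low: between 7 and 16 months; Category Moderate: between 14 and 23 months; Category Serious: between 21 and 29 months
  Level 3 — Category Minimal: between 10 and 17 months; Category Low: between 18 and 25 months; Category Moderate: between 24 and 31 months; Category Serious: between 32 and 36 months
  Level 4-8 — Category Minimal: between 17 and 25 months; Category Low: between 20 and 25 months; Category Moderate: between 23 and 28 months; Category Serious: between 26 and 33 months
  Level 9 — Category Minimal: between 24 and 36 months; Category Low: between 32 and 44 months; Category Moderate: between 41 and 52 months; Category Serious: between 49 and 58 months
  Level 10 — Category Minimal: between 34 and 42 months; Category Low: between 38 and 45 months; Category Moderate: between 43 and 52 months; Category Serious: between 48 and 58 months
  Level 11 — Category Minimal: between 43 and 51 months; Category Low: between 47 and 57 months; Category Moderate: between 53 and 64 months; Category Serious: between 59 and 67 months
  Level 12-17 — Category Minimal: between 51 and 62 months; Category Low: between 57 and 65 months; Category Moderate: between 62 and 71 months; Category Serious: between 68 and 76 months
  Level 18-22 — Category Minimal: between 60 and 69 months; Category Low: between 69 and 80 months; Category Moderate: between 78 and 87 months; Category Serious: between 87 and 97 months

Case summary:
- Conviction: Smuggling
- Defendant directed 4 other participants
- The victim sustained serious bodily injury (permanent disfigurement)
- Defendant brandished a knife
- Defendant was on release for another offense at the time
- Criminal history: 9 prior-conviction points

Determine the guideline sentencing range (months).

87-97 months

Base offense level for smuggling: 12.
S2 applies: 12 + 4 = 16.
S3 does not apply.
S4 does not apply.
S5 applies: 16 + 4 = 20.
S6 does not apply.
S7 applies (level before this adjustment is 20 ≥ 14, so +2): 20 + 2 = 22.
S8 applies: 22 + 4 = 26.
Level 26 exceeds the maximum of 22; capped at 22.
Final offense level: 22.
Criminal history: 9 prior points → Category Serious (9+).
Level 22 falls in the 18-22 band.
Grid: Level 18-22 × Category Serious = 87-97 months.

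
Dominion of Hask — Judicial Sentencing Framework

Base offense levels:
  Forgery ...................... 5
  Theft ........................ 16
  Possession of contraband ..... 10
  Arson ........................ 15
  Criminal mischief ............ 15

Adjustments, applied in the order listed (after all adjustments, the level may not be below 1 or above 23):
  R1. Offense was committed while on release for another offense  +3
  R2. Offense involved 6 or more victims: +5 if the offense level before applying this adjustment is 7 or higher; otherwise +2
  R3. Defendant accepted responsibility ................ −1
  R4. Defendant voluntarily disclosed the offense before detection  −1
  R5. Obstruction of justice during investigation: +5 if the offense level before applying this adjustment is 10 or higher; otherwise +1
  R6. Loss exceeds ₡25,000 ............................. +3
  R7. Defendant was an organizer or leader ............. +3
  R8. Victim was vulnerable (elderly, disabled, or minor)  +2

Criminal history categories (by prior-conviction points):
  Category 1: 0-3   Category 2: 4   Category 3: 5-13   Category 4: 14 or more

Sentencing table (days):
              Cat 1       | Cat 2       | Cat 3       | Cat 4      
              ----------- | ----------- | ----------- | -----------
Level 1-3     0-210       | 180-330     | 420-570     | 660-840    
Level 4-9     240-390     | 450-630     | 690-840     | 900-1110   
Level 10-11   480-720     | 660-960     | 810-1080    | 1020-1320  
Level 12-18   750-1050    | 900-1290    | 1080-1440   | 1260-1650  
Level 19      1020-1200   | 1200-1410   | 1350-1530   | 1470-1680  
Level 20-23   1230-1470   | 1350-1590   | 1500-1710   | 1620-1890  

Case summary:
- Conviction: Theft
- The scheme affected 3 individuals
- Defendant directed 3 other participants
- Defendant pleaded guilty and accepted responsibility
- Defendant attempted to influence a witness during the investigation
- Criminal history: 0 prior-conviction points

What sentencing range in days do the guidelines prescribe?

1230-1470 days

Base offense level for theft: 16.
R1 does not apply.
R2 does not apply.
R3 applies: 16 − 1 = 15.
R5 applies (level before this adjustment is 15 ≥ 10, so +5): 15 + 5 = 20.
R7 applies: 20 + 3 = 23.
R8 does not apply.
Final offense level: 23.
Criminal history: 0 prior points → Category 1 (0-3).
Level 23 falls in the 20-23 band.
Grid: Level 20-23 × Category 1 = 1230-1470 days.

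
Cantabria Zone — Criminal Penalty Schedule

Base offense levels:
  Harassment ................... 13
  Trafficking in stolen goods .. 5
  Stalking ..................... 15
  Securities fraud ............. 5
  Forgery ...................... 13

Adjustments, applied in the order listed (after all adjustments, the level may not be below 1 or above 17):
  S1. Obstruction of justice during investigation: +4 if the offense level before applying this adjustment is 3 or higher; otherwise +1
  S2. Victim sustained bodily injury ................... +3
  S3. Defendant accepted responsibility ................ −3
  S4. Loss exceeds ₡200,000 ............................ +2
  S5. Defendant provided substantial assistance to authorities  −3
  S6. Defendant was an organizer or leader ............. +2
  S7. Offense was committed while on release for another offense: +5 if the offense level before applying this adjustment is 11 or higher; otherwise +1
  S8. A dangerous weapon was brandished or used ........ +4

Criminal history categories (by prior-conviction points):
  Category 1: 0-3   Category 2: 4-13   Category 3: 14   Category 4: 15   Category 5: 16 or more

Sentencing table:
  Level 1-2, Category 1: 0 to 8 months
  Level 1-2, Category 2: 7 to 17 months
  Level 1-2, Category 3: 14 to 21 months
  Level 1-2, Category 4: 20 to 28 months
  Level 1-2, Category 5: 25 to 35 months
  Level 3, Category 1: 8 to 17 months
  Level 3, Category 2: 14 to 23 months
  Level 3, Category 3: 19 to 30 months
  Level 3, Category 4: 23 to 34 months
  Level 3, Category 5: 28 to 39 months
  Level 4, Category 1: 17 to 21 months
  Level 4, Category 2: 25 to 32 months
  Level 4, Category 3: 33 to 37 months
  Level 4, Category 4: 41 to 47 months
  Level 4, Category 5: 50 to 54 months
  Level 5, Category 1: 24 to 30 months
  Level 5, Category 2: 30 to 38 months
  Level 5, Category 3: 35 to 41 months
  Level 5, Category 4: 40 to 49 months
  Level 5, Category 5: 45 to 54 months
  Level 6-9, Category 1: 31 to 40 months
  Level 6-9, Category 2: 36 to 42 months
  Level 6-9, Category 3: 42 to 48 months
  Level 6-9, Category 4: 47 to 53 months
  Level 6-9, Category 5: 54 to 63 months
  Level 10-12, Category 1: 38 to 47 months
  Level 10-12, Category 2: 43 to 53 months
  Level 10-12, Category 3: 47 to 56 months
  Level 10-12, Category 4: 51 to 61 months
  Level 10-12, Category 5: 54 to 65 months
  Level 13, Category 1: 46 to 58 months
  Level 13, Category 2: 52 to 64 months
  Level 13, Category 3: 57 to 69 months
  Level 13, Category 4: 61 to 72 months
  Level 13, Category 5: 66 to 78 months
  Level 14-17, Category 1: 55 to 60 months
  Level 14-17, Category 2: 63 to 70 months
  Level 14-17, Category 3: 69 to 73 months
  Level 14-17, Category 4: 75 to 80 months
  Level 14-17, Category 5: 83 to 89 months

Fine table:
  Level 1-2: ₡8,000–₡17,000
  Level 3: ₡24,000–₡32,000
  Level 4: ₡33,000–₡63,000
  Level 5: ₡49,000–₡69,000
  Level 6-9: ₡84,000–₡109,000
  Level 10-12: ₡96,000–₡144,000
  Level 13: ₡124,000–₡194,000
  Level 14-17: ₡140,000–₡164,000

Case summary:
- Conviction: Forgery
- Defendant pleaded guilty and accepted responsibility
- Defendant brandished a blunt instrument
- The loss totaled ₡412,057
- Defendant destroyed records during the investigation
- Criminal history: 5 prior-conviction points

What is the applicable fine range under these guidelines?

₡140,000–₡164,000

Base offense level for forgery: 13.
S1 applies (level before this adjustment is 13 ≥ 3, so +4): 13 + 4 = 17.
S2 does not apply.
S3 applies: 17 − 3 = 14.
S4 applies: 14 + 2 = 16.
S5 does not apply.
S8 applies: 16 + 4 = 20.
Level 20 exceeds the maximum of 17; capped at 17.
Final offense level: 17.
Level 17 falls in the 14-17 band.
Fine table: Level 14-17 → ₡140,000–₡164,000.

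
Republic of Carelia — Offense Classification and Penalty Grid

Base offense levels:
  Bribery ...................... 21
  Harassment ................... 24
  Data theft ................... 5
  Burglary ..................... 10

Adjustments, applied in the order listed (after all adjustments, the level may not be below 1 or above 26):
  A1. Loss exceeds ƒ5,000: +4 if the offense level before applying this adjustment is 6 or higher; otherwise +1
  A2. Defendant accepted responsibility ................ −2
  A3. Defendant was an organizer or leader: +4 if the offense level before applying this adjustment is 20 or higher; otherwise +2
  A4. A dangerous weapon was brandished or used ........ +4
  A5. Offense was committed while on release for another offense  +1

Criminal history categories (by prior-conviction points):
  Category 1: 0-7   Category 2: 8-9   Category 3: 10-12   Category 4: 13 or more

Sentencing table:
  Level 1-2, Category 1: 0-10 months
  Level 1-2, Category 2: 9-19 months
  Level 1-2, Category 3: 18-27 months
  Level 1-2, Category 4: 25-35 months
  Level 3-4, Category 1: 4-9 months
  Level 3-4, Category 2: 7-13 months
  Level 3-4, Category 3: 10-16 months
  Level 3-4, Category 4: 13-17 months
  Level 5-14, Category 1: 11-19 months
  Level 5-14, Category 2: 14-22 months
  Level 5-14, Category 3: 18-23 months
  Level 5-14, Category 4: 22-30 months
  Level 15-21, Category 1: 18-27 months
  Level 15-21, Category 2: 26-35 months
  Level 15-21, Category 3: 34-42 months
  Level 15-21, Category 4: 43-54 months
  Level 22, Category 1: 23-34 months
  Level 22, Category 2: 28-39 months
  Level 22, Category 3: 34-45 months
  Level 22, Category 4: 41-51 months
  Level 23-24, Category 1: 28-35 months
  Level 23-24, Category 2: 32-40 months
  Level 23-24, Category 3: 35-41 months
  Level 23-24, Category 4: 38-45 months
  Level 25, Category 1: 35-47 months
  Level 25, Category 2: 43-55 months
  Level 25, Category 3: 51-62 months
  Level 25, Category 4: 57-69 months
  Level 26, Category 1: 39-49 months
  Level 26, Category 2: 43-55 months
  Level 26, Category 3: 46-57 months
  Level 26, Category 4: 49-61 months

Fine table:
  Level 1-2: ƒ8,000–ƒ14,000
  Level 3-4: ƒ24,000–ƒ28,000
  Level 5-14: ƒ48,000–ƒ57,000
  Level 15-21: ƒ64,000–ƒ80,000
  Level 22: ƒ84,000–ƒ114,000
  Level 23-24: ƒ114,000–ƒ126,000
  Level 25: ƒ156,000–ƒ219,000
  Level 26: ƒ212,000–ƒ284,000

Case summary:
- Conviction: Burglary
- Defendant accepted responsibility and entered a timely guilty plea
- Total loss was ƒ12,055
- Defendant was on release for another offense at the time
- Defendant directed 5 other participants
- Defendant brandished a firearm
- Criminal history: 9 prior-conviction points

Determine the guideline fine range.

ƒ64,000–ƒ80,000

Base offense level for burglary: 10.
A1 applies (level before this adjustment is 10 ≥ 6, so +4): 10 + 4 = 14.
A2 applies: 14 − 2 = 12.
A3 applies (level before this adjustment is 12 < 20, so +2): 12 + 2 = 14.
A4 applies: 14 + 4 = 18.
A5 applies: 18 + 1 = 19.
Final offense level: 19.
Level 19 falls in the 15-21 band.
Fine table: Level 15-21 → ƒ64,000–ƒ80,000.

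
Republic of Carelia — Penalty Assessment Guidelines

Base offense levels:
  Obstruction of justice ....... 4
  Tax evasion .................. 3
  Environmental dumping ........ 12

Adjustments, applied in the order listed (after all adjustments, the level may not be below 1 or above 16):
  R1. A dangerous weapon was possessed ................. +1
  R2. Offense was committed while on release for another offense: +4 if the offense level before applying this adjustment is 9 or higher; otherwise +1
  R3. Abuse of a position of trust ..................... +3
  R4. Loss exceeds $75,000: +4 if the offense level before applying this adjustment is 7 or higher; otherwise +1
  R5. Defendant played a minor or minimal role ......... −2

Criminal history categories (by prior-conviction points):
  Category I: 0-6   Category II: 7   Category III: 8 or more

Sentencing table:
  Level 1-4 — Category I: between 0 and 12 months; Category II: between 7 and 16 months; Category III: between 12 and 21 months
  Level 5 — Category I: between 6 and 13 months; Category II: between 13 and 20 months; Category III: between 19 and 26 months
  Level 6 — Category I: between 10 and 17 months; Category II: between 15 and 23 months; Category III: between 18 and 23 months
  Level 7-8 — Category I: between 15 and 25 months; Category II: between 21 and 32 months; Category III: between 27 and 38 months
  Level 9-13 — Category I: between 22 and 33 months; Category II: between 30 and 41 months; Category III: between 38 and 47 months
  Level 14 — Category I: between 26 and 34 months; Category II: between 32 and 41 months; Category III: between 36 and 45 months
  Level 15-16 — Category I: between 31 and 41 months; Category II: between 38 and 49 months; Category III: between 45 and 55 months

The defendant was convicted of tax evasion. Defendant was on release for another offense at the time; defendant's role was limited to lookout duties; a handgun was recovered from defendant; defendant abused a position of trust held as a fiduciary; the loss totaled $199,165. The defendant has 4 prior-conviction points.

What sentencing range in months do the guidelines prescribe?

22-33 months

Base offense level for tax evasion: 3.
R1 applies: 3 + 1 = 4.
R2 applies (level before this adjustment is 4 < 9, so +1): 4 + 1 = 5.
R3 applies: 5 + 3 = 8.
R4 applies (level before this adjustment is 8 ≥ 7, so +4): 8 + 4 = 12.
R5 applies: 12 − 2 = 10.
Final offense level: 10.
Criminal history: 4 prior points → Category I (0-6).
Level 10 falls in the 9-13 band.
Grid: Level 9-13 × Category I = 22-33 months.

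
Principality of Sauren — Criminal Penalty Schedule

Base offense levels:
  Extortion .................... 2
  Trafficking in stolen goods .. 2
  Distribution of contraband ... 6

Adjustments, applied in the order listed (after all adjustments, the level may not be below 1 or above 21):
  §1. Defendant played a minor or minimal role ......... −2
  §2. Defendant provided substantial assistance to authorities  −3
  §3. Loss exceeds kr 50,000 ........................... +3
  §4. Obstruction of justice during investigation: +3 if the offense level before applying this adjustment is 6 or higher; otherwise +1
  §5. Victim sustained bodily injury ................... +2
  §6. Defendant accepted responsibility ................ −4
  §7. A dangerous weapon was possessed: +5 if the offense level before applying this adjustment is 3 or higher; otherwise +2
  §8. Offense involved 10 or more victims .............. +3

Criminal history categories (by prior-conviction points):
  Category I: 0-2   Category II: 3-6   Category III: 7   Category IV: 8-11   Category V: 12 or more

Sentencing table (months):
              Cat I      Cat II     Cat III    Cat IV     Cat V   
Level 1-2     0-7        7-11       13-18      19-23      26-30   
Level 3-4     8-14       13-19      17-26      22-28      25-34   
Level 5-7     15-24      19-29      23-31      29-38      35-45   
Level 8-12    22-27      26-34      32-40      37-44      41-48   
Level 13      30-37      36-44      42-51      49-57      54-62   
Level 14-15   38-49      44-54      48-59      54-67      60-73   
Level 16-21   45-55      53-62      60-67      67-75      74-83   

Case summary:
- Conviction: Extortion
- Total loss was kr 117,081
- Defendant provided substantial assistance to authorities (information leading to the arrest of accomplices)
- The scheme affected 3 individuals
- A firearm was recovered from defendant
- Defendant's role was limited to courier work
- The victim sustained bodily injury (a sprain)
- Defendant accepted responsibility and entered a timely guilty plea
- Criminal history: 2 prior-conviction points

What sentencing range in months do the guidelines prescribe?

0-7 months

Base offense level for extortion: 2.
§1 applies: 2 − 2 = 0.
§2 applies: 0 − 3 = -3.
§3 applies: -3 + 3 = 0.
§5 applies: 0 + 2 = 2.
§6 applies: 2 − 4 = -2.
§7 applies (level before this adjustment is -2 < 3, so +2): -2 + 2 = 0.
§8 does not apply.
Level 0 is below the minimum of 1; floored at 1.
Final offense level: 1.
Criminal history: 2 prior points → Category I (0-2).
Level 1 falls in the 1-2 band.
Grid: Level 1-2 × Category I = 0-7 months.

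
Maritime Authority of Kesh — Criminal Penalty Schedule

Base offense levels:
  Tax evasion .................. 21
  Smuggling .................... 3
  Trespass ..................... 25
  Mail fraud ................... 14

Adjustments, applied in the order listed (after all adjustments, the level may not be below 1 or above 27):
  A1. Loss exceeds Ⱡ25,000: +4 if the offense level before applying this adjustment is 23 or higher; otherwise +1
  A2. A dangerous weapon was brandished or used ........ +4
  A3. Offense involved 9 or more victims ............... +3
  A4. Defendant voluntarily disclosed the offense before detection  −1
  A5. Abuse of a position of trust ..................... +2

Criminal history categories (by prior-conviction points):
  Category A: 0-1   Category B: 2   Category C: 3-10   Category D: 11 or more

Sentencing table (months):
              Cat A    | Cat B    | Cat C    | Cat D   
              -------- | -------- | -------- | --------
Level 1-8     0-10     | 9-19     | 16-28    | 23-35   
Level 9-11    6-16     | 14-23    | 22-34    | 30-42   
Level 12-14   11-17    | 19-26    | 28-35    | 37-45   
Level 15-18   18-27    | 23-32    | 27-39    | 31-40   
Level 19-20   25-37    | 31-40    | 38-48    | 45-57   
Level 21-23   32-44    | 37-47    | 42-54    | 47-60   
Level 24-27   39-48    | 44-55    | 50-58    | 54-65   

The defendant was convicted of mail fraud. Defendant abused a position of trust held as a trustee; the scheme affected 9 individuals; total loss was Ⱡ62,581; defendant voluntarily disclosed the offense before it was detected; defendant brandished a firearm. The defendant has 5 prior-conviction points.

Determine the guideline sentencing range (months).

42-54 months

Base offense level for mail fraud: 14.
A1 applies (level before this adjustment is 14 < 23, so +1): 14 + 1 = 15.
A2 applies: 15 + 4 = 19.
A3 applies: 19 + 3 = 22.
A4 applies: 22 − 1 = 21.
A5 applies: 21 + 2 = 23.
Final offense level: 23.
Criminal history: 5 prior points → Category C (3-10).
Level 23 falls in the 21-23 band.
Grid: Level 21-23 × Category C = 42-54 months.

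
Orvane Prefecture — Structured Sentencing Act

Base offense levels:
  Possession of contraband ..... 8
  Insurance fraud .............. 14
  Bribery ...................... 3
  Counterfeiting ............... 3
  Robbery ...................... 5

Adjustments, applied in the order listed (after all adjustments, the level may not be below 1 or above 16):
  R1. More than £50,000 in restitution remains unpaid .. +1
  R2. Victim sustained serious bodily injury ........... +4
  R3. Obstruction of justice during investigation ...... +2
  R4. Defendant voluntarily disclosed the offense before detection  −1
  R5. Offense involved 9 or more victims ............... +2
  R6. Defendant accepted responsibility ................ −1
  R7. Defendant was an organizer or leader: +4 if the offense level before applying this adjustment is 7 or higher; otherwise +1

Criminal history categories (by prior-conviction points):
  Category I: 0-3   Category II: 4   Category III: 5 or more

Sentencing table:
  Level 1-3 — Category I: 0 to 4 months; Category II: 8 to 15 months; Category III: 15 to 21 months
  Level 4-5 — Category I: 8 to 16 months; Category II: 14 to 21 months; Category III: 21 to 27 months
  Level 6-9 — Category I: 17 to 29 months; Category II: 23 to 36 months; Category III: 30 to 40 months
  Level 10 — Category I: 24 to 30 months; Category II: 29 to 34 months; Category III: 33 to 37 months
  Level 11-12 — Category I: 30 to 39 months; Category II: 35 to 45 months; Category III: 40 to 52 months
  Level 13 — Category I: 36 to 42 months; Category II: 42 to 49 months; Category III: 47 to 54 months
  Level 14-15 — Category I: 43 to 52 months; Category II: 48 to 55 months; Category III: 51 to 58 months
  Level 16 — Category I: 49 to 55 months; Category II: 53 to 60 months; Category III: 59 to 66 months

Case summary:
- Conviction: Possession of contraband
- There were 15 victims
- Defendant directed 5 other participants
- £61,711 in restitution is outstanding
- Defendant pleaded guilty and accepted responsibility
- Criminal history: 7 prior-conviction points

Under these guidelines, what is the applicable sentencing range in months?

Base offense level for possession of contraband: 8.
R1 applies: 8 + 1 = 9.
R2 does not apply.
R3 does not apply.
R4 does not apply.
R5 applies: 9 + 2 = 11.
R6 applies: 11 − 1 = 10.
R7 applies (level before this adjustment is 10 ≥ 7, so +4): 10 + 4 = 14.
Final offense level: 14.
Criminal history: 7 prior points → Category III (5+).
Level 14 falls in the 14-15 band.
Grid: Level 14-15 × Category III = 51-58 months.

51-58 months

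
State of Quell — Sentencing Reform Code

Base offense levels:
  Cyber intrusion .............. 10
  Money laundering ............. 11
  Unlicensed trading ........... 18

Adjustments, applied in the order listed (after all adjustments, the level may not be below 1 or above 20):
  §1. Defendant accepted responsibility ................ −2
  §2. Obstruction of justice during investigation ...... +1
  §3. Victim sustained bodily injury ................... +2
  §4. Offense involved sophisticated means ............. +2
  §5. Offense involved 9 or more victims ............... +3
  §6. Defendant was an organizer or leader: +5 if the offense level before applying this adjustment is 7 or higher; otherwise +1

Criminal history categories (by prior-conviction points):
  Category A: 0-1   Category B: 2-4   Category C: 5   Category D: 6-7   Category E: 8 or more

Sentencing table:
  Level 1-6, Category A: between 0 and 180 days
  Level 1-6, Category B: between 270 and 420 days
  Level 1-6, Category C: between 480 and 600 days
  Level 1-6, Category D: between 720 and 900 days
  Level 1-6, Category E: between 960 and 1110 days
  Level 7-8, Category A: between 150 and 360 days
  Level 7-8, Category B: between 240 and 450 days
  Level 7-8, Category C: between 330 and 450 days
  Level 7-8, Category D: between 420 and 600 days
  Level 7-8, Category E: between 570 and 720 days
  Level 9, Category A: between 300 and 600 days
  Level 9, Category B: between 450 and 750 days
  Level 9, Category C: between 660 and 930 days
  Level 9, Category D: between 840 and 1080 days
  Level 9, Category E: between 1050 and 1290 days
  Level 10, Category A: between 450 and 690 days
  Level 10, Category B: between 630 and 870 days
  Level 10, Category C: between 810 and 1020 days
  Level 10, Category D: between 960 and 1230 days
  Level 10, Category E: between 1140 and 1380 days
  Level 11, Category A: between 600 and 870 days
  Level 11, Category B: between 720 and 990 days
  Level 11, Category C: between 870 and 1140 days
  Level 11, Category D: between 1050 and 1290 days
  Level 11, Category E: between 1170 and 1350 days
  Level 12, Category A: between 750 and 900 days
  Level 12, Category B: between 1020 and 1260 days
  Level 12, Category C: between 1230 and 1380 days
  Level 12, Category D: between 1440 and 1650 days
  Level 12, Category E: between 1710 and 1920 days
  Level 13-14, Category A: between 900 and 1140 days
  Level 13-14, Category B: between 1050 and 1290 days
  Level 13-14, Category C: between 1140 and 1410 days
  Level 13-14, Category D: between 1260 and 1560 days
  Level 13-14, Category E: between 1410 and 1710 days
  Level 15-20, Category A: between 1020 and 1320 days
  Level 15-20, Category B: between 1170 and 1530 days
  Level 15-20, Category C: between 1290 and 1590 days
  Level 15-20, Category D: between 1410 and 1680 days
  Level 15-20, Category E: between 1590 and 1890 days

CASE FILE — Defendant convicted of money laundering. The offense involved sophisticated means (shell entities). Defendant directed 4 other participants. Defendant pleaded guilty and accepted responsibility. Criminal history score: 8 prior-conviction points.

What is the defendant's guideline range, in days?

Base offense level for money laundering: 11.
§1 applies: 11 − 2 = 9.
§2 does not apply.
§3 does not apply.
§4 applies: 9 + 2 = 11.
§6 applies (level before this adjustment is 11 ≥ 7, so +5): 11 + 5 = 16.
Final offense level: 16.
Criminal history: 8 prior points → Category E (8+).
Level 16 falls in the 15-20 band.
Grid: Level 15-20 × Category E = 1590-1890 days.

1590-1890 days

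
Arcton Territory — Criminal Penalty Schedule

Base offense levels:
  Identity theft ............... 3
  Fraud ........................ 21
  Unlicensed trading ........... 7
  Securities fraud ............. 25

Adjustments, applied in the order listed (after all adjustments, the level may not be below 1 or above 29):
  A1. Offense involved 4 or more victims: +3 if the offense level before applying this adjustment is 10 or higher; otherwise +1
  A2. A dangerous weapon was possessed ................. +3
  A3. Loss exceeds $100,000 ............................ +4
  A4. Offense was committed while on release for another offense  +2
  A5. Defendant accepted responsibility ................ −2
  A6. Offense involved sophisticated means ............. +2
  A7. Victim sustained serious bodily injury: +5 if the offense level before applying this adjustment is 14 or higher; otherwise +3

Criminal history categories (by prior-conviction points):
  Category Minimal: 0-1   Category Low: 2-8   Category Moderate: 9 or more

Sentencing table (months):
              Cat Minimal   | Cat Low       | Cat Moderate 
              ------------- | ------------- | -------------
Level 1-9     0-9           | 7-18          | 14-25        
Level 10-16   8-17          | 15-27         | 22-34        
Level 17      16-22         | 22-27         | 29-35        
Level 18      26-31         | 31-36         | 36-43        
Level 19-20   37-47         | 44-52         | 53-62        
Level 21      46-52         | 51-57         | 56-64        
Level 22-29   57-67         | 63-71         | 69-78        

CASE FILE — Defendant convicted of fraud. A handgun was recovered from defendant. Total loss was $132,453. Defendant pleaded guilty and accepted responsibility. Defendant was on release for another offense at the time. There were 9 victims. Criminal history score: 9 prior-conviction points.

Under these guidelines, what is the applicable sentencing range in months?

69-78 months

Base offense level for fraud: 21.
A1 applies (level before this adjustment is 21 ≥ 10, so +3): 21 + 3 = 24.
A2 applies: 24 + 3 = 27.
A3 applies: 27 + 4 = 31.
A4 applies: 31 + 2 = 33.
A5 applies: 33 − 2 = 31.
A7 does not apply.
Level 31 exceeds the maximum of 29; capped at 29.
Final offense level: 29.
Criminal history: 9 prior points → Category Moderate (9+).
Level 29 falls in the 22-29 band.
Grid: Level 22-29 × Category Moderate = 69-78 months.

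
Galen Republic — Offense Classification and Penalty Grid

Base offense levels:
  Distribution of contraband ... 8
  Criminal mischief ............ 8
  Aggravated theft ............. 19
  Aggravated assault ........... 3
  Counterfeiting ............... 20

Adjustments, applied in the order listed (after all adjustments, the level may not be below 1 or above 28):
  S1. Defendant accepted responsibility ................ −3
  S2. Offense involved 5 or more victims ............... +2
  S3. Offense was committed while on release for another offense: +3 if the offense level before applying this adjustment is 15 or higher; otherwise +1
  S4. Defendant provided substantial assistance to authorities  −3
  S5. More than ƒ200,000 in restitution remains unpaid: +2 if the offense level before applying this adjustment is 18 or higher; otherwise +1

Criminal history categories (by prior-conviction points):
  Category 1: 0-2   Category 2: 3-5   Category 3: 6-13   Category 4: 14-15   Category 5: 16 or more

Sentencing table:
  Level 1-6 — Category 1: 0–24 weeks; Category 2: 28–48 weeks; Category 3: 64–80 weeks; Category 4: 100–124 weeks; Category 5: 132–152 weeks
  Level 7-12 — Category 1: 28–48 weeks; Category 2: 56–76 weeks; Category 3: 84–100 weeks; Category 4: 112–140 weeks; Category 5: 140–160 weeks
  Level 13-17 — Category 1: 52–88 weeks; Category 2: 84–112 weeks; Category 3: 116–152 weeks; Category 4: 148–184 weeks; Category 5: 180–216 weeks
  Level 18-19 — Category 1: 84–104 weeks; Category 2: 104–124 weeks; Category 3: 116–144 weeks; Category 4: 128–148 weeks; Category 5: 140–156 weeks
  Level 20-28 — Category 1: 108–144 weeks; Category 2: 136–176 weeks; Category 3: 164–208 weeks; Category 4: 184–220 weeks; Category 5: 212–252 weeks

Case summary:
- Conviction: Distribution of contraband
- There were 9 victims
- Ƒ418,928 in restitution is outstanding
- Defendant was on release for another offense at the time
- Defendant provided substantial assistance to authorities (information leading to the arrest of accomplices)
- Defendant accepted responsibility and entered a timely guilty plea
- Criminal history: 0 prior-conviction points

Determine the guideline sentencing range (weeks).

0-24 weeks

Base offense level for distribution of contraband: 8.
S1 applies: 8 − 3 = 5.
S2 applies: 5 + 2 = 7.
S3 applies (level before this adjustment is 7 < 15, so +1): 7 + 1 = 8.
S4 applies: 8 − 3 = 5.
S5 applies (level before this adjustment is 5 < 18, so +1): 5 + 1 = 6.
Final offense level: 6.
Criminal history: 0 prior points → Category 1 (0-2).
Level 6 falls in the 1-6 band.
Grid: Level 1-6 × Category 1 = 0-24 weeks.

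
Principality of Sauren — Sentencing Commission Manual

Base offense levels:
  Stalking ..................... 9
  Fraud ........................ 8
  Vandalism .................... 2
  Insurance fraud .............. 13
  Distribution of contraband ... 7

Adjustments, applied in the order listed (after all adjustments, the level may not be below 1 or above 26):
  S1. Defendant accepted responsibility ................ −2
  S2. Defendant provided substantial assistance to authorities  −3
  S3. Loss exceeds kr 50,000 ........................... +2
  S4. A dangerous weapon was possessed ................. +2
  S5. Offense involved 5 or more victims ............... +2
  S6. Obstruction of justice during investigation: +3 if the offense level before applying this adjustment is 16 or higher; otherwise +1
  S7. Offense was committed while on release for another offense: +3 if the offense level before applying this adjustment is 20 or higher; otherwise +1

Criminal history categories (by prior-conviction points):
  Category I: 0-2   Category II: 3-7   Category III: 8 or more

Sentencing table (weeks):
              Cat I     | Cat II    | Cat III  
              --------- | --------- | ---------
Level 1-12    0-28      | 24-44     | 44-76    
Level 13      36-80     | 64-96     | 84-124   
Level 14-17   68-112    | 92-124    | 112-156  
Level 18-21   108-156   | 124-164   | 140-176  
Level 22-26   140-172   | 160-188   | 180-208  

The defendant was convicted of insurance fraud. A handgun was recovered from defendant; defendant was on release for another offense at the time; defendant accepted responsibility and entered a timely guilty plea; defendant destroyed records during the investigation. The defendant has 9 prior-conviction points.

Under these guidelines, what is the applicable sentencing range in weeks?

112-156 weeks

Base offense level for insurance fraud: 13.
S1 applies: 13 − 2 = 11.
S2 does not apply.
S4 applies: 11 + 2 = 13.
S5 does not apply.
S6 applies (level before this adjustment is 13 < 16, so +1): 13 + 1 = 14.
S7 applies (level before this adjustment is 14 < 20, so +1): 14 + 1 = 15.
Final offense level: 15.
Criminal history: 9 prior points → Category III (8+).
Level 15 falls in the 14-17 band.
Grid: Level 14-17 × Category III = 112-156 weeks.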